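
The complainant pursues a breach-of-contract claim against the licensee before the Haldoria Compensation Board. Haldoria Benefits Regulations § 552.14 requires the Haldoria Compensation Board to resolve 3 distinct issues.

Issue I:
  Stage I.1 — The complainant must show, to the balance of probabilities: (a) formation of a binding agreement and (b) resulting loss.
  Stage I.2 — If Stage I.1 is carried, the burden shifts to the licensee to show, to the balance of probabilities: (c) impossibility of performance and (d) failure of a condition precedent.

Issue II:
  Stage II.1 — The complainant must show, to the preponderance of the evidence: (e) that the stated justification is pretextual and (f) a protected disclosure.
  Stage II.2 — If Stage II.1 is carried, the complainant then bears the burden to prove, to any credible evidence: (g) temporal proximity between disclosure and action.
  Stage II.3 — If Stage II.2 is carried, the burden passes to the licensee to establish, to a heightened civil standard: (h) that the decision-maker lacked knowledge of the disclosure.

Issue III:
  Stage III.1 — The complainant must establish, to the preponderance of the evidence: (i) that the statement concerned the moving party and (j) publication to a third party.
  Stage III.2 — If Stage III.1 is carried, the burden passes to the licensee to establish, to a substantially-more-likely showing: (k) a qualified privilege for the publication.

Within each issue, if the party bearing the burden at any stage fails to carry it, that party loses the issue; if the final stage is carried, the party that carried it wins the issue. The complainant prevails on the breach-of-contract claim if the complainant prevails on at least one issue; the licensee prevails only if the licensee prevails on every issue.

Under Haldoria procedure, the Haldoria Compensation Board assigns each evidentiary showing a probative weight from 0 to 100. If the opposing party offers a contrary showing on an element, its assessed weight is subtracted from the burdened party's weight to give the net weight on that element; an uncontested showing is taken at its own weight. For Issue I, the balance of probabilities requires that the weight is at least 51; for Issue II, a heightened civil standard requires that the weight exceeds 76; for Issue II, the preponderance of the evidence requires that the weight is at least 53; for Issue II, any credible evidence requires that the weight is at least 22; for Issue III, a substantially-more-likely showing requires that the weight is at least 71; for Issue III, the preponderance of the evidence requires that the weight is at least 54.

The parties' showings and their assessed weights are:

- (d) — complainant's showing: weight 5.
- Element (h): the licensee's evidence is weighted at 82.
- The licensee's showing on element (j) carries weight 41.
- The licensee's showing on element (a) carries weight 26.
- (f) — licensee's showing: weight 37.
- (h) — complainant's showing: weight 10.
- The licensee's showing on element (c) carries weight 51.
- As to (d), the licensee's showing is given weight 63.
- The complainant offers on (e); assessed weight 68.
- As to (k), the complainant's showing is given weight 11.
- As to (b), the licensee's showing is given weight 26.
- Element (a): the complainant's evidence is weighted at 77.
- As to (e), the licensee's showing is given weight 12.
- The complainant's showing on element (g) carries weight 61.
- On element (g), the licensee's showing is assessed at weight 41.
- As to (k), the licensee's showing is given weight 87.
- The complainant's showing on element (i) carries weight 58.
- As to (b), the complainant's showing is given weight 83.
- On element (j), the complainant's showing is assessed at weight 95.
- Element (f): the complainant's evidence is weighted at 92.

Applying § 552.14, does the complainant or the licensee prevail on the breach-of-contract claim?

licensee

— Issue I —
At Stage I.1 the complainant must meet the balance of probabilities (weight is at least 51): on (a) the weight is 77 less the opposing 26 gives net 51, which does reach 51, so (a) meets the standard; on (b) the weight is 83 less the opposing 26 gives net 57, ≥ 51, so (b) meets the standard.
  Stage I.1 is satisfied; the onus moves to the licensee.
At Stage I.2 the licensee must meet the balance of probabilities (weight is at least 51): on (c) the weight is 51, which does reach 51, so (c) meets the standard; on (d) the weight is 63 less the opposing 5 gives net 58, which does reach 51, so (d) meets the standard.
  Stage I.2 carried; the final stage is satisfied.
All stages carried — the licensee prevails on this issue.
— Issue II —
Stage II.1 — burden on complainant; standard: the preponderance of the evidence (weight is at least 53).
    (e): 68 − 12 = 56 ≥ 53 [met]
    (f): 92 − 37 = 55 ≥ 53 [met]
  Stage II.1 carried; the burden remains with the complainant.
Stage II.2 — burden on complainant; standard: any credible evidence (weight is at least 22).
    (g): 61 − 41 = 20 < 22 [not met]
  Not every element is met, so the complainant fails to carry Stage II.2.
The licensee prevails on this issue.
— Issue III —
At Stage III.1 the complainant must meet the preponderance of the evidence (weight is at least 54): on (i) the weight is 58, ≥ 54, so (i) meets the standard; on (j) the weight is 95 less the opposing 41 gives net 54, which does reach 54, so (j) meets the standard.
  Stage III.1 carried; the burden shifts to the licensee.
At Stage III.2 the licensee must meet a substantially-more-likely showing (weight is at least 71): on (k) the weight is 87 less the opposing 11 gives net 76, which does reach 71, so (k) meets the standard.
  Stage III.2 carried; the final stage is satisfied.
Every stage carried; the licensee prevails on this issue.
Per-issue: Issue I → licensee; Issue II → licensee; Issue III → licensee. The complainant must prevail on at least one issue; overall, the licensee prevails.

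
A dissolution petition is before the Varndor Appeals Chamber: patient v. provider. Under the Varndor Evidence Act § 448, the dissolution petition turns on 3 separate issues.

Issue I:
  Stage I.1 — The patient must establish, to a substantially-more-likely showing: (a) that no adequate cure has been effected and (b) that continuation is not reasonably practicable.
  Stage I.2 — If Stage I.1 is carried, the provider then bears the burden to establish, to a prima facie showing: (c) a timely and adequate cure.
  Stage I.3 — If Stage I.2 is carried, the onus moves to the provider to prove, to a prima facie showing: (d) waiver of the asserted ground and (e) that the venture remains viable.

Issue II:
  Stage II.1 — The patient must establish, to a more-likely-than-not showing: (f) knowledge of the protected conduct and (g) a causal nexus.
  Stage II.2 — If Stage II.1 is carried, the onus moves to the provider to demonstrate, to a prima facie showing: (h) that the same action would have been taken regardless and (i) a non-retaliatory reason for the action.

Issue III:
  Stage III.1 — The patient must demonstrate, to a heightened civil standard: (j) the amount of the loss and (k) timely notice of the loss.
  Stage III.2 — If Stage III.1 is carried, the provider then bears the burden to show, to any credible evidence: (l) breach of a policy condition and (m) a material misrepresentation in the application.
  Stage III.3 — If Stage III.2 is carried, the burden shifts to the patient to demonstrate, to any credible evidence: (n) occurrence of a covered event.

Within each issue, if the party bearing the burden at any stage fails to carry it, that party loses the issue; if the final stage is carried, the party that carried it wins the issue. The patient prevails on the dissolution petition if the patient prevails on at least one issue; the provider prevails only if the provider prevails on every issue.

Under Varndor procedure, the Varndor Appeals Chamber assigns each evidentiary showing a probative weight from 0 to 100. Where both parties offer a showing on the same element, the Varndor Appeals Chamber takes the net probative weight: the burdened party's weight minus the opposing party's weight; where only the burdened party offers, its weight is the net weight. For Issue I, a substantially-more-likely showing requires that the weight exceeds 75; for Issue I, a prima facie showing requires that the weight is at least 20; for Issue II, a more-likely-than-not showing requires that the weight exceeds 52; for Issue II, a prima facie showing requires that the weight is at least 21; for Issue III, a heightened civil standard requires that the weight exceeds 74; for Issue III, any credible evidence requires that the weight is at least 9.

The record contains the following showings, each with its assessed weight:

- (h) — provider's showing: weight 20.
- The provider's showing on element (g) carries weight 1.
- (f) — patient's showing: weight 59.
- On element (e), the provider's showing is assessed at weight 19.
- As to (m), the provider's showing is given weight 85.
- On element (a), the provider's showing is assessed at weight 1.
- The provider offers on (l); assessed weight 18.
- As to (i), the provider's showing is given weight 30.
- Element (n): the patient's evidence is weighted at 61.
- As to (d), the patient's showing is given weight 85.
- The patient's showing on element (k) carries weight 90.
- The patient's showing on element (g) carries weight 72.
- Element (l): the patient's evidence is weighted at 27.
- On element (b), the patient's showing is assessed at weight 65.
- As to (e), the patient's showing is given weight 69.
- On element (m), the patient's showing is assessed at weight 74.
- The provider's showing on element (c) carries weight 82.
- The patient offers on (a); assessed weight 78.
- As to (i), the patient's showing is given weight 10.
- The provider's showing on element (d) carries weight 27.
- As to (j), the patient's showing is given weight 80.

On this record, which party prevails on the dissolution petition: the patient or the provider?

patient

— Issue I —
Stage I.1 — burden on patient; standard: a substantially-more-likely showing (weight exceeds 75).
    (a): 78 − 1 = 77 > 75 [met]
    (b): 65 ≤ 75 [not met]
  The patient does not carry Stage I.1.
The analysis ends at Stage I.1; the provider prevails on this issue.
— Issue II —
At Stage II.1 the patient must meet a more-likely-than-not showing (weight exceeds 52): on (f) the weight is 59, > 52, so (f) meets the standard; on (g) the weight is 72 less the opposing 1 gives net 71, which does exceed 52, so (g) meets the standard.
  Stage II.1 carried; the burden shifts to the provider.
At Stage II.2 the provider must meet a prima facie showing (weight is at least 21): on (h) the weight is 20, which does not reach 21, so (h) does not meet the standard; on (i) the weight is 30 less the opposing 10 gives net 20, < 21, so (i) does not meet the standard.
  Not every element is met, so the provider fails to carry Stage II.2.
The analysis ends at Stage II.2; the patient prevails on this issue.
— Issue III —
Stage III.1 (patient, a heightened civil standard, weight exceeds 74): (j) 80 > 74 — meets; (k) 90 > 74 — meets.
  Stage III.1 is satisfied; the onus moves to the provider.
Stage III.2 (provider, any credible evidence, weight is at least 9): (l) net 18−27=-9 < 9 — fails; (m) net 85−74=11 ≥ 9 — meets.
  Not every element is met, so the provider fails to carry Stage III.2.
The patient prevails on this issue.
Per-issue: Issue I → provider; Issue II → patient; Issue III → patient. The patient must prevail on at least one issue; overall, the patient prevails.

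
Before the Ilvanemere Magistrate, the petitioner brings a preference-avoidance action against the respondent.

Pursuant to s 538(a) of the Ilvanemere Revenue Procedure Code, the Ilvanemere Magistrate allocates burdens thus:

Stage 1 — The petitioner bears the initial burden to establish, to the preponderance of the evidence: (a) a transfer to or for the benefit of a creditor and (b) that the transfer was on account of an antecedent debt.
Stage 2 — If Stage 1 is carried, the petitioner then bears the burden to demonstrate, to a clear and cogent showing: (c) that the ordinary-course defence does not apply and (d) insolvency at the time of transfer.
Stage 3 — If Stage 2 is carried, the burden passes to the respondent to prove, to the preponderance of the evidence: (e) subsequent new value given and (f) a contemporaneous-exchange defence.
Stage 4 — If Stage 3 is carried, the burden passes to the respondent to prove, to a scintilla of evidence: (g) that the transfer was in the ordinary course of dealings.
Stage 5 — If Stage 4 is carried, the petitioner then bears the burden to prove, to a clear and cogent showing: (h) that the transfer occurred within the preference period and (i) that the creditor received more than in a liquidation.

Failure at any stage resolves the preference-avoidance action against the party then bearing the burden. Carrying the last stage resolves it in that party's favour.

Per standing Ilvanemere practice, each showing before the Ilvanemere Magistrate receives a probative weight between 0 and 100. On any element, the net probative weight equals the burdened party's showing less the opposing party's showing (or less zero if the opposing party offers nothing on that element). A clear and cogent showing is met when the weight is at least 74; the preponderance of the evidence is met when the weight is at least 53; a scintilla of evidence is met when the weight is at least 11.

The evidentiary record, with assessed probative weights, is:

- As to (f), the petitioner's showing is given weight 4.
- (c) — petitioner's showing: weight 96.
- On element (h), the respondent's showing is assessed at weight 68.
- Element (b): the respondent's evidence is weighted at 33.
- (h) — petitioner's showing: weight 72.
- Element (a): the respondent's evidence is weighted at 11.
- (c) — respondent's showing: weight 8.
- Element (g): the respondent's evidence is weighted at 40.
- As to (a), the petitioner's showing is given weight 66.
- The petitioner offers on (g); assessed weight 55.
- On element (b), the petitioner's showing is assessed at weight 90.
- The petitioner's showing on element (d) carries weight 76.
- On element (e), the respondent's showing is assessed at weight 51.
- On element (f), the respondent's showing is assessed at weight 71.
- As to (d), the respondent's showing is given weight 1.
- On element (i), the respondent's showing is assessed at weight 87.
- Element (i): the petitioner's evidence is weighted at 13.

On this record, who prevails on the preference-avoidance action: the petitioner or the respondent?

Stage 1 — burden on petitioner; standard: the preponderance of the evidence (weight is at least 53).
    (a): 66 − 11 = 55 ≥ 53 [met]
    (b): 90 − 33 = 57 ≥ 53 [met]
  All elements met. The petitioner retains the burden for Stage 2.
Stage 2 — burden on petitioner; standard: a clear and cogent showing (weight is at least 74).
    (c): 96 − 8 = 88 ≥ 74 [met]
    (d): 76 − 1 = 75 ≥ 74 [met]
  Stage 2 carried; the burden shifts to the respondent.
Stage 3 — burden on respondent; standard: the preponderance of the evidence (weight is at least 53).
    (e): 51 < 53 [not met]
    (f): 71 − 4 = 67 ≥ 53 [met]
  Stage 3 not carried; the respondent fails its burden.
The petitioner prevails.

petitioner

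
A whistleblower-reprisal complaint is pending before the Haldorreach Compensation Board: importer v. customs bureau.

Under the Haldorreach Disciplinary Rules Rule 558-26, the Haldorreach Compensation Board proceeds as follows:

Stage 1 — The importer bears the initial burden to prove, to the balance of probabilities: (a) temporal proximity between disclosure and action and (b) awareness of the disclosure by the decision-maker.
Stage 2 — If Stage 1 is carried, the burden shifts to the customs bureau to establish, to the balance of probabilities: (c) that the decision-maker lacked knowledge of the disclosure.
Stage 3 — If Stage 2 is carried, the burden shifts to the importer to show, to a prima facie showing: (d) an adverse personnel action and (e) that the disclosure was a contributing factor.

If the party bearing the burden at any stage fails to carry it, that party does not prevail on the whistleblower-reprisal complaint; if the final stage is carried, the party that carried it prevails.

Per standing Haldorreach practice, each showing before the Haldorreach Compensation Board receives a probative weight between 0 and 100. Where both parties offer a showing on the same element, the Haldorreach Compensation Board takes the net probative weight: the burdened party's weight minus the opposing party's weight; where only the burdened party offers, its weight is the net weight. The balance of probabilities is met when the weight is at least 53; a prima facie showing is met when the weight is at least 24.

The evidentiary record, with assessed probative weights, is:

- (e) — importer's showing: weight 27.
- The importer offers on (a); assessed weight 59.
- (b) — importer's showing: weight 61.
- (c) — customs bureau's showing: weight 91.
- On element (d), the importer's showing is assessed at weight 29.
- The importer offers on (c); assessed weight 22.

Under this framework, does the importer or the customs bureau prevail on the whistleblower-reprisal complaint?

importer

Stage 1 (importer, the balance of probabilities, weight is at least 53): (a) 59 ≥ 53 — meets; (b) 61 ≥ 53 — meets.
  All elements met. The burden passes to the customs bureau.
Stage 2 (customs bureau, the balance of probabilities, weight is at least 53): (c) net 91−22=69 ≥ 53 — meets.
  All elements met. The burden passes to the importer.
Stage 3 (importer, a prima facie showing, weight is at least 24): (d) 29 ≥ 24 — meets; (e) 27 ≥ 24 — meets.
  Stage 3 carried; the final stage is satisfied.
Every stage carried; the importer prevails.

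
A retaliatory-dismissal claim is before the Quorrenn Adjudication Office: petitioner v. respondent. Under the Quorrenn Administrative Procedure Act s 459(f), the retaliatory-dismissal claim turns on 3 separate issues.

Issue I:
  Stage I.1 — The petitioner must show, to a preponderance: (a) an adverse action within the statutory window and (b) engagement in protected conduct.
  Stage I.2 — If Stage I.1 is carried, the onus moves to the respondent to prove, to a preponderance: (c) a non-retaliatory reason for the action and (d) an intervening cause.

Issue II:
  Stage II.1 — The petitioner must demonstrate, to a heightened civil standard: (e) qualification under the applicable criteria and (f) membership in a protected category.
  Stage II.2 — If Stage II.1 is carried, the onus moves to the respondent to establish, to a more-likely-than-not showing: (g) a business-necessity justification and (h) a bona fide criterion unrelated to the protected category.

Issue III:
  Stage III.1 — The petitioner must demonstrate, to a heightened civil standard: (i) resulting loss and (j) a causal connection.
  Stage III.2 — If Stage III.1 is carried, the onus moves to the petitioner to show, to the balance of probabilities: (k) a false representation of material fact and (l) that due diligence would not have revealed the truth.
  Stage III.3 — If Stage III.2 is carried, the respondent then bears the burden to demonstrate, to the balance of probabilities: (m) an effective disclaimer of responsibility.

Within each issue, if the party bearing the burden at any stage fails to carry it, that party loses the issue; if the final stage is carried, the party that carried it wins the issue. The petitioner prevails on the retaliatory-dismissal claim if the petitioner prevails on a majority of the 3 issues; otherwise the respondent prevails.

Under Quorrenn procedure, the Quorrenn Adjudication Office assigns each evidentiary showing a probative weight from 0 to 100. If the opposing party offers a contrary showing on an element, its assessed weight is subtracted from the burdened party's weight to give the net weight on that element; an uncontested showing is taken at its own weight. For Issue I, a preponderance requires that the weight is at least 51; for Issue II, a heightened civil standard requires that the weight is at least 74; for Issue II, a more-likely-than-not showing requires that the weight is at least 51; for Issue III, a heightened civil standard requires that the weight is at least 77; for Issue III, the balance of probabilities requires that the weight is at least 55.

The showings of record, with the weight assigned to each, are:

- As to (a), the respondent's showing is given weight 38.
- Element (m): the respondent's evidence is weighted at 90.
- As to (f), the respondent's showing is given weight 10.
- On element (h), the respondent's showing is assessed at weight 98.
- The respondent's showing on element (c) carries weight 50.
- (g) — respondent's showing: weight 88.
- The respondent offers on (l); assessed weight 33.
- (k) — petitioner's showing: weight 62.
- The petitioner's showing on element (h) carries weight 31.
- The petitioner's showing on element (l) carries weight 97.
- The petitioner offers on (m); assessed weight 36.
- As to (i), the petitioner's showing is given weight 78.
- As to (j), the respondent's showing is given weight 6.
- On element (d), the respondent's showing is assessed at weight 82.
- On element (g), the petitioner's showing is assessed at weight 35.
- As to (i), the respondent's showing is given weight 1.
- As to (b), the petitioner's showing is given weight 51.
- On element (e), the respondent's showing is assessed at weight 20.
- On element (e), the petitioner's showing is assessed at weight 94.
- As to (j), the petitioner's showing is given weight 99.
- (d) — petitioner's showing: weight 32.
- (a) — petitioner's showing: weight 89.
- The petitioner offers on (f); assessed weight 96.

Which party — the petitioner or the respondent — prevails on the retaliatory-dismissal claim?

— Issue I —
Stage I.1 (petitioner, a preponderance, weight is at least 51): (a) net 89−38=51 ≥ 51 — meets; (b) 51 ≥ 51 — meets.
  Stage I.1 carried; the burden shifts to the respondent.
Stage I.2 (respondent, a preponderance, weight is at least 51): (c) 50 < 51 — fails; (d) net 82−32=50 < 51 — fails.
  Stage I.2 not carried; the respondent fails its burden.
The petitioner prevails on this issue.
— Issue II —
At Stage II.1 the petitioner must meet a heightened civil standard (weight is at least 74): on (e) the weight is 94 less the opposing 20 gives net 74, which does reach 74, so (e) meets the standard; on (f) the weight is 96 less the opposing 10 gives net 86, ≥ 74, so (f) meets the standard.
  Stage II.1 carried; the burden shifts to the respondent.
At Stage II.2 the respondent must meet a more-likely-than-not showing (weight is at least 51): on (g) the weight is 88 less the opposing 35 gives net 53, ≥ 51, so (g) meets the standard; on (h) the weight is 98 less the opposing 31 gives net 67, ≥ 51, so (h) meets the standard.
  The respondent carries the last stage.
With every stage satisfied, the respondent prevails on this issue.
— Issue III —
At Stage III.1 the petitioner must meet a heightened civil standard (weight is at least 77): on (i) the weight is 78 less the opposing 1 gives net 77, ≥ 77, so (i) meets the standard; on (j) the weight is 99 less the opposing 6 gives net 93, ≥ 77, so (j) meets the standard.
  All elements met. The petitioner retains the burden for Stage III.2.
At Stage III.2 the petitioner must meet the balance of probabilities (weight is at least 55): on (k) the weight is 62, ≥ 55, so (k) meets the standard; on (l) the weight is 97 less the opposing 33 gives net 64, which does reach 55, so (l) meets the standard.
  The petitioner carries Stage III.2; the respondent now bears the burden.
At Stage III.3 the respondent must meet the balance of probabilities (weight is at least 55): on (m) the weight is 90 less the opposing 36 gives net 54, < 55, so (m) does not meet the standard.
  Not every element is met, so the respondent fails to carry Stage III.3.
The analysis ends at Stage III.3; the petitioner prevails on this issue.
Per-issue: Issue I → petitioner; Issue II → respondent; Issue III → petitioner. The petitioner must prevail on a majority of issues; overall, the petitioner prevails.

petitioner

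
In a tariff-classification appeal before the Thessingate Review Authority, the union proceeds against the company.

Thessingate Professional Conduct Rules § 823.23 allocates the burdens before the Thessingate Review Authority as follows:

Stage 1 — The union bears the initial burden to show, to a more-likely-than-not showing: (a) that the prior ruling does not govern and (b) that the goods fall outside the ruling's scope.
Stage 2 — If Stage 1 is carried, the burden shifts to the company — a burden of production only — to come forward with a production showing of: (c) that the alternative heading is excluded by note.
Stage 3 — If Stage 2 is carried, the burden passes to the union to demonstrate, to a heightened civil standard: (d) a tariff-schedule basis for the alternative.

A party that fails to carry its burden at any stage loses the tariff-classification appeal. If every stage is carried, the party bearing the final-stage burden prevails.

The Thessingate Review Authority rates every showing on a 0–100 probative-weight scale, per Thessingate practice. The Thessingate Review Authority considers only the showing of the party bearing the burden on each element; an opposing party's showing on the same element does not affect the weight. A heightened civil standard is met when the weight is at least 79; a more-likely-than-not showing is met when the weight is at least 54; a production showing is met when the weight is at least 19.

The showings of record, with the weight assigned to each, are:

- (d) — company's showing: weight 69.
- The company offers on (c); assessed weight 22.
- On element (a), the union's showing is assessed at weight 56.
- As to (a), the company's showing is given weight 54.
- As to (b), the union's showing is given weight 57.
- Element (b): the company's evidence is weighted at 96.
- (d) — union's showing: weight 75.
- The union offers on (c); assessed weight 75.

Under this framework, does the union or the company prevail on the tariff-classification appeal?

Stage 1 — burden on union; standard: a more-likely-than-not showing (weight is at least 54).
    (a): 56 (company's 54 disregarded) ≥ 54 [met]
    (b): 57 (company's 96 disregarded) ≥ 54 [met]
  All elements met. The burden passes to the company.
Stage 2 — burden on company; standard: a production showing (weight is at least 19).
    (c): 22 (union's 75 disregarded) ≥ 19 [met]
  The company carries Stage 2; the union now bears the burden.
Stage 3 — burden on union; standard: a heightened civil standard (weight is at least 79).
    (d): 75 (company's 69 disregarded) < 79 [not met]
  The union does not carry Stage 3.
The analysis ends at Stage 3; the company prevails.

company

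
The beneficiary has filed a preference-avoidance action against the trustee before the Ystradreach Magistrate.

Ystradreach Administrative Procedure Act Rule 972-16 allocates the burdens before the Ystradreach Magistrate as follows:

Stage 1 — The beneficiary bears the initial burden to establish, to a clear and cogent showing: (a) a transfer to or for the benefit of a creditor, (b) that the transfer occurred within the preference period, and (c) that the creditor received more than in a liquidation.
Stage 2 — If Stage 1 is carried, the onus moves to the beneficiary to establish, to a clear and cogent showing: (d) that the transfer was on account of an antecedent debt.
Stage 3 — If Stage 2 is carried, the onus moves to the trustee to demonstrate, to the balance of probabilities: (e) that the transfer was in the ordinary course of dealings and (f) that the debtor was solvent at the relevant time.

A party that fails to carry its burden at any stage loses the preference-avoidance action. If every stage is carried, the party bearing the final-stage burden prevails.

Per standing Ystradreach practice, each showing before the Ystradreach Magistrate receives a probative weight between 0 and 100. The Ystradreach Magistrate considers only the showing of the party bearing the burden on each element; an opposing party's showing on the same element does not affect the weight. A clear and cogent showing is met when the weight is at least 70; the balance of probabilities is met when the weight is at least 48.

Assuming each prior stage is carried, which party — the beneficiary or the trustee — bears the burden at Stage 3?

Stage 3's rule assigns the burden to the trustee (to the balance of probabilities).

trustee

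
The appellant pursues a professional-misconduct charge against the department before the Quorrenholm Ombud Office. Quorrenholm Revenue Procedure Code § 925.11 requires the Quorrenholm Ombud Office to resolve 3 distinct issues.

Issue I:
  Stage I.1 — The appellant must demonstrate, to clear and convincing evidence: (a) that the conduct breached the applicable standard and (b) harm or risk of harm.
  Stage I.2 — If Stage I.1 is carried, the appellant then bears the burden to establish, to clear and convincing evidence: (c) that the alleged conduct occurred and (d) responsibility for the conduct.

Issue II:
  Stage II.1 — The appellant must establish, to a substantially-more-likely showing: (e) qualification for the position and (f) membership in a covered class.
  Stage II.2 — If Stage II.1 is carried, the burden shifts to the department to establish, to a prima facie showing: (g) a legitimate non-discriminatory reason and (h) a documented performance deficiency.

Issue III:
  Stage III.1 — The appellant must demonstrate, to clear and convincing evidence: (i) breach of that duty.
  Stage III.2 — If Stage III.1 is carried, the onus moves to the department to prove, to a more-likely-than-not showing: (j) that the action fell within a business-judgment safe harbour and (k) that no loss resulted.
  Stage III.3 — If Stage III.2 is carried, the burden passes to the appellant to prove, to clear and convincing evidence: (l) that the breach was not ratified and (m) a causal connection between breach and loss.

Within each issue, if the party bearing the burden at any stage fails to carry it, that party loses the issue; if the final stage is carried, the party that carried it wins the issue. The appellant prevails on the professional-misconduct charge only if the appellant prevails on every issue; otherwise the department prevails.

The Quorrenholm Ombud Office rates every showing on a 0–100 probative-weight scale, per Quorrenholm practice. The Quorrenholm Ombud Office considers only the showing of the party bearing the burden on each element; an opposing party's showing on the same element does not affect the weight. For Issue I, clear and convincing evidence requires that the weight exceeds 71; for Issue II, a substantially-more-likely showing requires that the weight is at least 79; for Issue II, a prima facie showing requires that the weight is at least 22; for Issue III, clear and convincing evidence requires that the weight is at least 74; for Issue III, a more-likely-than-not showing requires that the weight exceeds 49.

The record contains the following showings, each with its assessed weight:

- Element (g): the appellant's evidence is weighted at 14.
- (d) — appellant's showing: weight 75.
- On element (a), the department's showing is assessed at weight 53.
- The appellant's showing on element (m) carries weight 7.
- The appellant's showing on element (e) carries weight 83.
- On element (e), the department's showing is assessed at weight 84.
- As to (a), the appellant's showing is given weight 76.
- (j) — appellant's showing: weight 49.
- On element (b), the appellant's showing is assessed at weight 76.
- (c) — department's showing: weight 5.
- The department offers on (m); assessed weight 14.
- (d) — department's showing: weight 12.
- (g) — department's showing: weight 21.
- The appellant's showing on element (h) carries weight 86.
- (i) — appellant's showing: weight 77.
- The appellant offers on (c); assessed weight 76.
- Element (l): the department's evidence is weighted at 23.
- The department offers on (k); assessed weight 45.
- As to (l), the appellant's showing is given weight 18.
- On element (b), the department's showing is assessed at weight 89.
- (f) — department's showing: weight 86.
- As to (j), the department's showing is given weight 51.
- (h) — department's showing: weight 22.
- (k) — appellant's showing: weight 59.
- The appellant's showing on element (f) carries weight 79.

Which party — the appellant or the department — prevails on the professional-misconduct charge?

— Issue I —
Stage I.1 — burden on appellant; standard: clear and convincing evidence (weight exceeds 71).
    (a): 76 (department's 53 disregarded) > 71 [met]
    (b): 76 (department's 89 disregarded) > 71 [met]
  Stage I.1 carried; the burden remains with the appellant.
Stage I.2 — burden on appellant; standard: clear and convincing evidence (weight exceeds 71).
    (c): 76 (department's 5 disregarded) > 71 [met]
    (d): 75 (department's 12 disregarded) > 71 [met]
  Stage I.2 carried; the final stage is satisfied.
With every stage satisfied, the appellant prevails on this issue.
— Issue II —
Stage II.1 (appellant, a substantially-more-likely showing, weight is at least 79): (e) 83 (department's 84 disregarded) ≥ 79 — meets; (f) 79 (department's 86 disregarded) ≥ 79 — meets.
  The appellant carries Stage II.1; the department now bears the burden.
Stage II.2 (department, a prima facie showing, weight is at least 22): (g) 21 (appellant's 14 disregarded) < 22 — fails; (h) 22 (appellant's 86 disregarded) ≥ 22 — meets.
  Not every element is met, so the department fails to carry Stage II.2.
The analysis ends at Stage II.2; the appellant prevails on this issue.
— Issue III —
At Stage III.1 the appellant must meet clear and convincing evidence (weight is at least 74): on (i) the weight is 77, which does reach 74, so (i) meets the standard.
  Stage III.1 is satisfied; the onus moves to the department.
At Stage III.2 the department must meet a more-likely-than-not showing (weight exceeds 49): on (j) the weight is 51 (the appellant's 49 is given no effect), > 49, so (j) meets the standard; on (k) the weight is 45 (the appellant's 59 is given no effect), ≤ 49, so (k) does not meet the standard.
  The department does not carry Stage III.2.
The appellant prevails on this issue.
Per-issue: Issue I → appellant; Issue II → appellant; Issue III → appellant. The appellant must prevail on every issue; overall, the appellant prevails.

appellant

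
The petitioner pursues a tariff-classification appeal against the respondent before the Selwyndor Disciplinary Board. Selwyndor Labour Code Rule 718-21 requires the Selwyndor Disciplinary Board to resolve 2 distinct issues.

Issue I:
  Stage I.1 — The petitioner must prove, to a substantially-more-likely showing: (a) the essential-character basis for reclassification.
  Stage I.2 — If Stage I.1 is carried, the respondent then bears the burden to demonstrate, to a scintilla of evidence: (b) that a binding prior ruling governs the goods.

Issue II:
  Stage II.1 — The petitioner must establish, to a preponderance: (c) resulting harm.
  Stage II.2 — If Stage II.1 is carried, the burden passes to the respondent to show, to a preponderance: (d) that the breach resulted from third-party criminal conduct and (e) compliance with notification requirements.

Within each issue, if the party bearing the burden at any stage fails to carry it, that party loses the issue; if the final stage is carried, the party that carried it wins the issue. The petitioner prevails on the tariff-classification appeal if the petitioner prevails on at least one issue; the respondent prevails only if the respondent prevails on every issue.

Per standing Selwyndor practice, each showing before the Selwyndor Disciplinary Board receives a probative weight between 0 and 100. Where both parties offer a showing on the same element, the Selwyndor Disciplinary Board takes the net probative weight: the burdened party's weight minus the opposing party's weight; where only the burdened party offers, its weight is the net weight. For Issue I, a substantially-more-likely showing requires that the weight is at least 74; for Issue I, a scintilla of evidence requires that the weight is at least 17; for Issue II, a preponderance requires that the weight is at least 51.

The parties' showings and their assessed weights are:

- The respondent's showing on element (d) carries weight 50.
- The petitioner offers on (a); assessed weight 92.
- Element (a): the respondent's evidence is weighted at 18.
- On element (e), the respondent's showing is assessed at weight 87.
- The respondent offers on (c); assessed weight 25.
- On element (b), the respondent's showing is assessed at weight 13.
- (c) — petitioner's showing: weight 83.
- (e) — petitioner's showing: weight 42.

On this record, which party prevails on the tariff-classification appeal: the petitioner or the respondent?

— Issue I —
Stage I.1 — burden on petitioner; standard: a substantially-more-likely showing (weight is at least 74).
    (a): 92 − 18 = 74 ≥ 74 [met]
  The petitioner carries Stage I.1; the respondent now bears the burden.
Stage I.2 — burden on respondent; standard: a scintilla of evidence (weight is at least 17).
    (b): 13 < 17 [not met]
  Stage I.2 not carried; the respondent fails its burden.
The analysis ends at Stage I.2; the petitioner prevails on this issue.
— Issue II —
Stage II.1 (petitioner, a preponderance, weight is at least 51): (c) net 83−25=58 ≥ 51 — meets.
  The petitioner carries Stage II.1; the respondent now bears the burden.
Stage II.2 (respondent, a preponderance, weight is at least 51): (d) 50 < 51 — fails; (e) net 87−42=45 < 51 — fails.
  Not every element is met, so the respondent fails to carry Stage II.2.
The analysis ends at Stage II.2; the petitioner prevails on this issue.
Per-issue: Issue I → petitioner; Issue II → petitioner. The petitioner must prevail on at least one issue; overall, the petitioner prevails.

petitioner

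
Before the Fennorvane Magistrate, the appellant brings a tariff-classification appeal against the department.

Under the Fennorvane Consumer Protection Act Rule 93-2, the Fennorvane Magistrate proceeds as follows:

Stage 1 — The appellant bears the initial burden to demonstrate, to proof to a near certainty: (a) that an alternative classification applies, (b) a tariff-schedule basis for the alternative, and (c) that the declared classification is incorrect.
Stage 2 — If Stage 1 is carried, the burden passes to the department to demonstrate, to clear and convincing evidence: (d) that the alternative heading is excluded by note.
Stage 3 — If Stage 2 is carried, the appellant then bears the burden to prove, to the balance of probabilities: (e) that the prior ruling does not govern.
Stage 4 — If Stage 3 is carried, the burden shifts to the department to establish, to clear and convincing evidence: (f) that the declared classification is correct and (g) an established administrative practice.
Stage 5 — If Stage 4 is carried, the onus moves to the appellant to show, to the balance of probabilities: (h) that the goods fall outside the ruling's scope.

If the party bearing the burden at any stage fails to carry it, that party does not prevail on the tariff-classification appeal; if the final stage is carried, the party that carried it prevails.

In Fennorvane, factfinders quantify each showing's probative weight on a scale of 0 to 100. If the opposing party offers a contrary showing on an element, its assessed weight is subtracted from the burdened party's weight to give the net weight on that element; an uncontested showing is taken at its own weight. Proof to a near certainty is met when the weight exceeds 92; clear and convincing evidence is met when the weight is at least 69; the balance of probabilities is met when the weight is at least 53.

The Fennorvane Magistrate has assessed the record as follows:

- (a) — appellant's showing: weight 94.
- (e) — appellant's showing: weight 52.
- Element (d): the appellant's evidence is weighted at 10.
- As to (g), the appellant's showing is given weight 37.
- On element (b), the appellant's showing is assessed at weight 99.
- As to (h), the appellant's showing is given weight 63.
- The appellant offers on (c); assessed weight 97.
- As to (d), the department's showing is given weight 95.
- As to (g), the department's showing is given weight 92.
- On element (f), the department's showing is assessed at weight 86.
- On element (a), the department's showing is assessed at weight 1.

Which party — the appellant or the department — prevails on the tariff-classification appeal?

department

At Stage 1 the appellant must meet proof to a near certainty (weight exceeds 92): on (a) the weight is 94 less the opposing 1 gives net 93, > 92, so (a) meets the standard; on (b) the weight is 99, which does exceed 92, so (b) meets the standard; on (c) the weight is 97, which does exceed 92, so (c) meets the standard.
  The appellant carries Stage 1; the department now bears the burden.
At Stage 2 the department must meet clear and convincing evidence (weight is at least 69): on (d) the weight is 95 less the opposing 10 gives net 85, ≥ 69, so (d) meets the standard.
  Stage 2 is satisfied; the onus moves to the appellant.
At Stage 3 the appellant must meet the balance of probabilities (weight is at least 53): on (e) the weight is 52, < 53, so (e) does not meet the standard.
  Not every element is met, so the appellant fails to carry Stage 3.
The analysis ends at Stage 3; the department prevails.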